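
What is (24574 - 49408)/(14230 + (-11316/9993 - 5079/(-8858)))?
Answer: -244250651444/139951285771 ≈ -1.7453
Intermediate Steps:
(24574 - 49408)/(14230 + (-11316/9993 - 5079/(-8858))) = -24834/(14230 + (-11316*1/9993 - 5079*(-1/8858))) = -24834/(14230 + (-3772/3331 + 5079/8858)) = -24834/(14230 - 16494227/29505998) = -24834/419853857313/29505998 = -24834*29505998/419853857313 = -244250651444/139951285771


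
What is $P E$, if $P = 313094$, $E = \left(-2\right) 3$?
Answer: $-1878564$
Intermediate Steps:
$E = -6$
$P E = 313094 \left(-6\right) = -1878564$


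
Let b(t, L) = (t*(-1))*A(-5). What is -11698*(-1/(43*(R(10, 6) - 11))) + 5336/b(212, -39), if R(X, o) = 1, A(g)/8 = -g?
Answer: -1268669/45580 ≈ -27.834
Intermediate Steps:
A(g) = -8*g (A(g) = 8*(-g) = -8*g)
b(t, L) = -40*t (b(t, L) = (t*(-1))*(-8*(-5)) = -t*40 = -40*t)
-11698*(-1/(43*(R(10, 6) - 11))) + 5336/b(212, -39) = -11698*(-1/(43*(1 - 11))) + 5336/((-40*212)) = -11698/((-43*(-10))) + 5336/(-8480) = -11698/430 + 5336*(-1/8480) = -11698*1/430 - 667/1060 = -5849/215 - 667/1060 = -1268669/45580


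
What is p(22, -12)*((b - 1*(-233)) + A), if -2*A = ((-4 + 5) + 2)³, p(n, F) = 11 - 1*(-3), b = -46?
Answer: 2429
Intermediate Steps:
p(n, F) = 14 (p(n, F) = 11 + 3 = 14)
A = -27/2 (A = -((-4 + 5) + 2)³/2 = -(1 + 2)³/2 = -½*3³ = -½*27 = -27/2 ≈ -13.500)
p(22, -12)*((b - 1*(-233)) + A) = 14*((-46 - 1*(-233)) - 27/2) = 14*((-46 + 233) - 27/2) = 14*(187 - 27/2) = 14*(347/2) = 2429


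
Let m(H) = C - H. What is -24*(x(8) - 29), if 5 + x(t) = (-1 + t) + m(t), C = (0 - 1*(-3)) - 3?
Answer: 840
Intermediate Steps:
C = 0 (C = (0 + 3) - 3 = 3 - 3 = 0)
m(H) = -H (m(H) = 0 - H = -H)
x(t) = -6 (x(t) = -5 + ((-1 + t) - t) = -5 - 1 = -6)
-24*(x(8) - 29) = -24*(-6 - 29) = -24*(-35) = 840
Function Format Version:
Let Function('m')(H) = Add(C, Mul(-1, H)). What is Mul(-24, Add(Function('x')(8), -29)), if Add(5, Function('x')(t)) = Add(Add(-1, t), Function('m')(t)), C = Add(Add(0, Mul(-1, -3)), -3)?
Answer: 840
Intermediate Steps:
C = 0 (C = Add(Add(0, 3), -3) = Add(3, -3) = 0)
Function('m')(H) = Mul(-1, H) (Function('m')(H) = Add(0, Mul(-1, H)) = Mul(-1, H))
Function('x')(t) = -6 (Function('x')(t) = Add(-5, Add(Add(-1, t), Mul(-1, t))) = Add(-5, -1) = -6)
Mul(-24, Add(Function('x')(8), -29)) = Mul(-24, Add(-6, -29)) = Mul(-24, -35) = 840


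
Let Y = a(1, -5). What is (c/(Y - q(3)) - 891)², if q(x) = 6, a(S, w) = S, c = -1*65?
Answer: 770884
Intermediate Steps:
c = -65
Y = 1
(c/(Y - q(3)) - 891)² = (-65/(1 - 1*6) - 891)² = (-65/(1 - 6) - 891)² = (-65/(-5) - 891)² = (-65*(-⅕) - 891)² = (13 - 891)² = (-878)² = 770884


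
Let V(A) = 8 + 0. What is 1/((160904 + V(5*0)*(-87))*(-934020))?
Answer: -1/149637476160 ≈ -6.6828e-12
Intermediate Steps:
V(A) = 8
1/((160904 + V(5*0)*(-87))*(-934020)) = 1/((160904 + 8*(-87))*(-934020)) = -1/934020/(160904 - 696) = -1/934020/160208 = (1/160208)*(-1/934020) = -1/149637476160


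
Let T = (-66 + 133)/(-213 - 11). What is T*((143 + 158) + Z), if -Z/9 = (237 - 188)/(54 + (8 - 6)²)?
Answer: -162877/1856 ≈ -87.757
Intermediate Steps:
T = -67/224 (T = 67/(-224) = 67*(-1/224) = -67/224 ≈ -0.29911)
Z = -441/58 (Z = -9*(237 - 188)/(54 + (8 - 6)²) = -441/(54 + 2²) = -441/(54 + 4) = -441/58 ≈ -7.6034)
T*((143 + 158) + Z) = -67*((143 + 158) - 441/58)/224 = -67*(301 - 441/58)/224 = -67/224*17017/58 = -162877/1856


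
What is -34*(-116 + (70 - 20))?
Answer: 2244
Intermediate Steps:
-34*(-116 + (70 - 20)) = -34*(-116 + 50) = -34*(-66) = 2244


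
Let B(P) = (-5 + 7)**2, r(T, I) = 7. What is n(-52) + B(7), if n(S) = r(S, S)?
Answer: 11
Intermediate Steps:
n(S) = 7
B(P) = 4 (B(P) = 2**2 = 4)
n(-52) + B(7) = 7 + 4 = 11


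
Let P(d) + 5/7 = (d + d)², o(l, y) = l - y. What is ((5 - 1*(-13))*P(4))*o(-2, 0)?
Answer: -15948/7 ≈ -2278.3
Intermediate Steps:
P(d) = -5/7 + 4*d² (P(d) = -5/7 + (d + d)² = -5/7 + (2*d)² = -5/7 + 4*d²)
((5 - 1*(-13))*P(4))*o(-2, 0) = ((5 - 1*(-13))*(-5/7 + 4*4²))*(-2 - 1*0) = ((5 + 13)*(-5/7 + 4*16))*(-2 + 0) = (18*(-5/7 + 64))*(-2) = (18*(443/7))*(-2) = (7974/7)*(-2) = -15948/7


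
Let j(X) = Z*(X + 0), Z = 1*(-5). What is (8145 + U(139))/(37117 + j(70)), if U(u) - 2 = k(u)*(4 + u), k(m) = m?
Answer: 28024/36767 ≈ 0.76221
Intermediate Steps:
Z = -5
j(X) = -5*X (j(X) = -5*(X + 0) = -5*X)
U(u) = 2 + u*(4 + u)
(8145 + U(139))/(37117 + j(70)) = (8145 + (2 + 139² + 4*139))/(37117 - 5*70) = (8145 + (2 + 19321 + 556))/(37117 - 350) = (8145 + 19879)/36767 = 28024*(1/36767) = 28024/36767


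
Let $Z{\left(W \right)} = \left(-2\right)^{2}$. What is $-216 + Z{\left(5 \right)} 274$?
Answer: $880$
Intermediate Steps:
$Z{\left(W \right)} = 4$
$-216 + Z{\left(5 \right)} 274 = -216 + 4 \cdot 274 = -216 + 1096 = 880$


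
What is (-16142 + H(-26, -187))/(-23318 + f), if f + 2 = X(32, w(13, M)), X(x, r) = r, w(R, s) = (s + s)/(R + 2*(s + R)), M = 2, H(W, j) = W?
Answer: 173806/250689 ≈ 0.69331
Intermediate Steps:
w(R, s) = 2*s/(2*s + 3*R) (w(R, s) = (2*s)/(R + 2*(R + s)) = (2*s)/(R + (2*R + 2*s)) = (2*s)/(2*s + 3*R) = 2*s/(2*s + 3*R))
f = -82/43 (f = -2 + 2*2/(2*2 + 3*13) = -2 + 2*2/(4 + 39) = -2 + 2*2/43 = -2 + 2*2*(1/43) = -2 + 4/43 = -82/43 ≈ -1.9070)
(-16142 + H(-26, -187))/(-23318 + f) = (-16142 - 26)/(-23318 - 82/43) = -16168/(-1002756/43) = -16168*(-43/1002756) = 173806/250689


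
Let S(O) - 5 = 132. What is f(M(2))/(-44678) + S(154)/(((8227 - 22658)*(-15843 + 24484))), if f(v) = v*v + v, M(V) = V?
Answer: -377155256/2785634675869 ≈ -0.00013539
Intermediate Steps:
S(O) = 137 (S(O) = 5 + 132 = 137)
f(v) = v + v² (f(v) = v² + v = v + v²)
f(M(2))/(-44678) + S(154)/(((8227 - 22658)*(-15843 + 24484))) = (2*(1 + 2))/(-44678) + 137/(((8227 - 22658)*(-15843 + 24484))) = (2*3)*(-1/44678) + 137/((-14431*8641)) = 6*(-1/44678) + 137/(-124698271) = -3/22339 + 137*(-1/124698271) = -3/22339 - 137/124698271 = -377155256/2785634675869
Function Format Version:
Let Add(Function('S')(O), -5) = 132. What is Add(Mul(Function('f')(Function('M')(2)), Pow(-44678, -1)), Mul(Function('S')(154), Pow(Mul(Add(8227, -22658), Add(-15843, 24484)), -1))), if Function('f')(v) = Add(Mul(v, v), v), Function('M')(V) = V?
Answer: Rational(-377155256, 2785634675869) ≈ -0.00013539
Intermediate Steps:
Function('S')(O) = 137 (Function('S')(O) = Add(5, 132) = 137)
Function('f')(v) = Add(v, Pow(v, 2)) (Function('f')(v) = Add(Pow(v, 2), v) = Add(v, Pow(v, 2)))
Add(Mul(Function('f')(Function('M')(2)), Pow(-44678, -1)), Mul(Function('S')(154), Pow(Mul(Add(8227, -22658), Add(-15843, 24484)), -1))) = Add(Mul(Mul(2, Add(1, 2)), Pow(-44678, -1)), Mul(137, Pow(Mul(Add(8227, -22658), Add(-15843, 24484)), -1))) = Add(Mul(Mul(2, 3), Rational(-1, 44678)), Mul(137, Pow(Mul(-14431, 8641), -1))) = Add(Mul(6, Rational(-1, 44678)), Mul(137, Pow(-124698271, -1))) = Add(Rational(-3, 22339), Mul(137, Rational(-1, 124698271))) = Add(Rational(-3, 22339), Rational(-137, 124698271)) = Rational(-377155256, 2785634675869)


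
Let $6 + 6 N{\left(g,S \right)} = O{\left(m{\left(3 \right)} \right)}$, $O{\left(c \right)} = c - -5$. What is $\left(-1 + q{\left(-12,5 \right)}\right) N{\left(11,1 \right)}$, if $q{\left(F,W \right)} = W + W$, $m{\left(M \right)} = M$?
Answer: $3$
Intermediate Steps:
$O{\left(c \right)} = 5 + c$ ($O{\left(c \right)} = c + 5 = 5 + c$)
$N{\left(g,S \right)} = \frac{1}{3}$ ($N{\left(g,S \right)} = -1 + \frac{5 + 3}{6} = -1 + \frac{1}{6} \cdot 8 = -1 + \frac{4}{3} = \frac{1}{3}$)
$q{\left(F,W \right)} = 2 W$
$\left(-1 + q{\left(-12,5 \right)}\right) N{\left(11,1 \right)} = \left(-1 + 2 \cdot 5\right) \frac{1}{3} = \left(-1 + 10\right) \frac{1}{3} = 9 \cdot \frac{1}{3} = 3$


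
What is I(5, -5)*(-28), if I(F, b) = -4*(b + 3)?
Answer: -224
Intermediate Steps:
I(F, b) = -12 - 4*b (I(F, b) = -4*(3 + b) = -12 - 4*b)
I(5, -5)*(-28) = (-12 - 4*(-5))*(-28) = (-12 + 20)*(-28) = 8*(-28) = -224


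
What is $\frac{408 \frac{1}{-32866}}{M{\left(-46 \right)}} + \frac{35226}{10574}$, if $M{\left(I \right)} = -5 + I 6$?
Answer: $\frac{81332153097}{24413637151} \approx 3.3314$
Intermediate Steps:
$M{\left(I \right)} = -5 + 6 I$
$\frac{408 \frac{1}{-32866}}{M{\left(-46 \right)}} + \frac{35226}{10574} = \frac{408 \frac{1}{-32866}}{-5 + 6 \left(-46\right)} + \frac{35226}{10574} = \frac{408 \left(- \frac{1}{32866}\right)}{-5 - 276} + 35226 \cdot \frac{1}{10574} = - \frac{204}{16433 \left(-281\right)} + \frac{17613}{5287} = \left(- \frac{204}{16433}\right) \left(- \frac{1}{281}\right) + \frac{17613}{5287} = \frac{204}{4617673} + \frac{17613}{5287} = \frac{81332153097}{24413637151}$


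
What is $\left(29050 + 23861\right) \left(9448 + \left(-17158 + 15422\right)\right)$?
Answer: $408049632$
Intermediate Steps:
$\left(29050 + 23861\right) \left(9448 + \left(-17158 + 15422\right)\right) = 52911 \left(9448 - 1736\right) = 52911 \cdot 7712 = 408049632$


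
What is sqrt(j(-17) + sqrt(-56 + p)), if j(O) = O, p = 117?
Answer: sqrt(-17 + sqrt(61)) ≈ 3.0315*I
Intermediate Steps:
sqrt(j(-17) + sqrt(-56 + p)) = sqrt(-17 + sqrt(-56 + 117)) = sqrt(-17 + sqrt(61))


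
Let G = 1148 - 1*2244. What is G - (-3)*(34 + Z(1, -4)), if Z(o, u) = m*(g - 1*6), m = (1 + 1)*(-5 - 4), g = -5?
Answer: -400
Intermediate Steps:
m = -18 (m = 2*(-9) = -18)
Z(o, u) = 198 (Z(o, u) = -18*(-5 - 1*6) = -18*(-5 - 6) = -18*(-11) = 198)
G = -1096 (G = 1148 - 2244 = -1096)
G - (-3)*(34 + Z(1, -4)) = -1096 - (-3)*(34 + 198) = -1096 - (-3)*232 = -1096 - 1*(-696) = -1096 + 696 = -400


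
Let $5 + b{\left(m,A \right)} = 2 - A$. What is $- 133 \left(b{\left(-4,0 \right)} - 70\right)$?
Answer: $9709$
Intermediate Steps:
$b{\left(m,A \right)} = -3 - A$ ($b{\left(m,A \right)} = -5 - \left(-2 + A\right) = -3 - A$)
$- 133 \left(b{\left(-4,0 \right)} - 70\right) = - 133 \left(\left(-3 - 0\right) - 70\right) = - 133 \left(\left(-3 + 0\right) + \left(-71 + 1\right)\right) = - 133 \left(-3 - 70\right) = \left(-133\right) \left(-73\right) = 9709$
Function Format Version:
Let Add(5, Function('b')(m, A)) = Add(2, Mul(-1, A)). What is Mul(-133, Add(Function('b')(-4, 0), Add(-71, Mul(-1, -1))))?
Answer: 9709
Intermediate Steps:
Function('b')(m, A) = Add(-3, Mul(-1, A)) (Function('b')(m, A) = Add(-5, Add(2, Mul(-1, A))) = Add(-3, Mul(-1, A)))
Mul(-133, Add(Function('b')(-4, 0), Add(-71, Mul(-1, -1)))) = Mul(-133, Add(Add(-3, Mul(-1, 0)), Add(-71, Mul(-1, -1)))) = Mul(-133, Add(Add(-3, 0), Add(-71, 1))) = Mul(-133, Add(-3, -70)) = Mul(-133, -73) = 9709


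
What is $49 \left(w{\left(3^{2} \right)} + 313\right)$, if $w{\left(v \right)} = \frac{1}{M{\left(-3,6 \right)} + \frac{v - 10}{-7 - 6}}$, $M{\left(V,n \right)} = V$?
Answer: $\frac{582169}{38} \approx 15320.0$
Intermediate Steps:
$w{\left(v \right)} = \frac{1}{- \frac{29}{13} - \frac{v}{13}}$ ($w{\left(v \right)} = \frac{1}{-3 + \frac{v - 10}{-7 - 6}} = \frac{1}{-3 + \frac{-10 + v}{-13}} = \frac{1}{-3 + \left(-10 + v\right) \left(- \frac{1}{13}\right)} = \frac{1}{-3 - \left(- \frac{10}{13} + \frac{v}{13}\right)} = \frac{1}{- \frac{29}{13} - \frac{v}{13}}$)
$49 \left(w{\left(3^{2} \right)} + 313\right) = 49 \left(- \frac{13}{29 + 3^{2}} + 313\right) = 49 \left(- \frac{13}{29 + 9} + 313\right) = 49 \left(- \frac{13}{38} + 313\right) = 49 \cdot \frac{11881}{38} = \frac{582169}{38}$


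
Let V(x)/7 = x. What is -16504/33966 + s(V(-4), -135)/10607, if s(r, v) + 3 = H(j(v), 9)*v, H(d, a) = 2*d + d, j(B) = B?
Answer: 840965612/180138681 ≈ 4.6684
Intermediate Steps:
H(d, a) = 3*d
V(x) = 7*x
s(r, v) = -3 + 3*v² (s(r, v) = -3 + (3*v)*v = -3 + 3*v²)
-16504/33966 + s(V(-4), -135)/10607 = -16504/33966 + (-3 + 3*(-135)²)/10607 = -16504*1/33966 + (-3 + 3*18225)*(1/10607) = -8252/16983 + (-3 + 54675)*(1/10607) = -8252/16983 + 54672*(1/10607) = -8252/16983 + 54672/10607 = 840965612/180138681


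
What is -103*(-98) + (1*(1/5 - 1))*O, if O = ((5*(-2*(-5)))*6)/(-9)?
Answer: 30362/3 ≈ 10121.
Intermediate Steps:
O = -100/3 (O = ((5*10)*6)*(-⅑) = (50*6)*(-⅑) = 300*(-⅑) = -100/3 ≈ -33.333)
-103*(-98) + (1*(1/5 - 1))*O = -103*(-98) + (1*(1/5 - 1))*(-100/3) = 10094 + (1*(⅕ - 1))*(-100/3) = 10094 + (1*(-⅘))*(-100/3) = 10094 - ⅘*(-100/3) = 10094 + 80/3 = 30362/3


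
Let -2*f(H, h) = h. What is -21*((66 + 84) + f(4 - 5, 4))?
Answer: -3108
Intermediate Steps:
f(H, h) = -h/2
-21*((66 + 84) + f(4 - 5, 4)) = -21*((66 + 84) - ½*4) = -21*(150 - 2) = -21*148 = -3108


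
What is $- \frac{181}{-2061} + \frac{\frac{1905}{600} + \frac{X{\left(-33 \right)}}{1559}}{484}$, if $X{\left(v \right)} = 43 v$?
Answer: $\frac{5754066653}{62205596640} \approx 0.092501$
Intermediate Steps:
$- \frac{181}{-2061} + \frac{\frac{1905}{600} + \frac{X{\left(-33 \right)}}{1559}}{484} = - \frac{181}{-2061} + \frac{\frac{1905}{600} + \frac{43 \left(-33\right)}{1559}}{484} = \left(-181\right) \left(- \frac{1}{2061}\right) + \left(1905 \cdot \frac{1}{600} - \frac{1419}{1559}\right) \frac{1}{484} = \frac{181}{2061} + \left(\frac{127}{40} - \frac{1419}{1559}\right) \frac{1}{484} = \frac{181}{2061} + \frac{141233}{62360} \cdot \frac{1}{484} = \frac{181}{2061} + \frac{141233}{30182240} = \frac{5754066653}{62205596640}$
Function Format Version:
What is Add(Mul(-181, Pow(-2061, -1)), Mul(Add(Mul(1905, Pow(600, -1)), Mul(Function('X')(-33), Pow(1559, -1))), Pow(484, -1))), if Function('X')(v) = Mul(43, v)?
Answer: Rational(5754066653, 62205596640) ≈ 0.092501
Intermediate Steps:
Add(Mul(-181, Pow(-2061, -1)), Mul(Add(Mul(1905, Pow(600, -1)), Mul(Function('X')(-33), Pow(1559, -1))), Pow(484, -1))) = Add(Mul(-181, Pow(-2061, -1)), Mul(Add(Mul(1905, Pow(600, -1)), Mul(Mul(43, -33), Pow(1559, -1))), Pow(484, -1))) = Add(Mul(-181, Rational(-1, 2061)), Mul(Add(Mul(1905, Rational(1, 600)), Mul(-1419, Rational(1, 1559))), Rational(1, 484))) = Add(Rational(181, 2061), Mul(Add(Rational(127, 40), Rational(-1419, 1559)), Rational(1, 484))) = Add(Rational(181, 2061), Mul(Rational(141233, 62360), Rational(1, 484))) = Add(Rational(181, 2061), Rational(141233, 30182240)) = Rational(5754066653, 62205596640)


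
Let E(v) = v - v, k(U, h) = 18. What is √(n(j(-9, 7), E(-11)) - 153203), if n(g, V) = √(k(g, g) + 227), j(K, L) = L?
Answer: √(-153203 + 7*√5) ≈ 391.39*I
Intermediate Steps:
E(v) = 0
n(g, V) = 7*√5 (n(g, V) = √(18 + 227) = √245 = 7*√5)
√(n(j(-9, 7), E(-11)) - 153203) = √(7*√5 - 153203) = √(-153203 + 7*√5)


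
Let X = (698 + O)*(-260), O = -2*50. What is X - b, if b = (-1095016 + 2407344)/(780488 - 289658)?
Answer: -38157780364/245415 ≈ -1.5548e+5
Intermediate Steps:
O = -100
b = 656164/245415 (b = 1312328/490830 = 1312328*(1/490830) = 656164/245415 ≈ 2.6737)
X = -155480 (X = (698 - 100)*(-260) = 598*(-260) = -155480)
X - b = -155480 - 1*656164/245415 = -155480 - 656164/245415 = -38157780364/245415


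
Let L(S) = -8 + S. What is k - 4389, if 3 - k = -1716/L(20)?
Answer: -4243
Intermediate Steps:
k = 146 (k = 3 - (-1716)/(-8 + 20) = 3 - (-1716)/12 = 3 - 1*(-143) = 3 + 143 = 146)
k - 4389 = 146 - 4389 = -4243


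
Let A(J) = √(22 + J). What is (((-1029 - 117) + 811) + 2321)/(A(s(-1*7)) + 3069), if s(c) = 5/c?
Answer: 21332619/32965589 - 993*√1043/32965589 ≈ 0.64614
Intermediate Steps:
(((-1029 - 117) + 811) + 2321)/(A(s(-1*7)) + 3069) = (((-1029 - 117) + 811) + 2321)/(√(22 + 5/((-1*7))) + 3069) = ((-1146 + 811) + 2321)/(√(22 + 5/(-7)) + 3069) = (-335 + 2321)/(√(22 + 5*(-⅐)) + 3069) = 1986/(√(22 - 5/7) + 3069) = 1986/(√(149/7) + 3069) = 1986/(√1043/7 + 3069) = 1986/(3069 + √1043/7)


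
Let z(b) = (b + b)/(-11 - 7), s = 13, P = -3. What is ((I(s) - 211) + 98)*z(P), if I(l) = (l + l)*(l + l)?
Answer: 563/3 ≈ 187.67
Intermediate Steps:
I(l) = 4*l² (I(l) = (2*l)*(2*l) = 4*l²)
z(b) = -b/9 (z(b) = (2*b)/(-18) = (2*b)*(-1/18) = -b/9)
((I(s) - 211) + 98)*z(P) = ((4*13² - 211) + 98)*(-⅑*(-3)) = ((4*169 - 211) + 98)*(⅓) = ((676 - 211) + 98)*(⅓) = (465 + 98)*(⅓) = 563*(⅓) = 563/3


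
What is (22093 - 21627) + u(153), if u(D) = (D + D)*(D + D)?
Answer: 94102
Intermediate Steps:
u(D) = 4*D² (u(D) = (2*D)*(2*D) = 4*D²)
(22093 - 21627) + u(153) = (22093 - 21627) + 4*153² = 466 + 4*23409 = 466 + 93636 = 94102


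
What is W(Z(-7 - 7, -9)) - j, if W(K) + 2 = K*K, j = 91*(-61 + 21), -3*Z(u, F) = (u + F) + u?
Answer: 34111/9 ≈ 3790.1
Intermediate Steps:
Z(u, F) = -2*u/3 - F/3 (Z(u, F) = -((u + F) + u)/3 = -((F + u) + u)/3 = -(F + 2*u)/3 = -2*u/3 - F/3)
j = -3640 (j = 91*(-40) = -3640)
W(K) = -2 + K**2 (W(K) = -2 + K*K = -2 + K**2)
W(Z(-7 - 7, -9)) - j = (-2 + (-2*(-7 - 7)/3 - 1/3*(-9))**2) - 1*(-3640) = (-2 + (-2/3*(-14) + 3)**2) + 3640 = (-2 + (28/3 + 3)**2) + 3640 = (-2 + (37/3)**2) + 3640 = (-2 + 1369/9) + 3640 = 1351/9 + 3640 = 34111/9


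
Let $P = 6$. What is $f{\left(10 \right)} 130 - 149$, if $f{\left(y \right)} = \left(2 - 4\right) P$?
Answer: $-1709$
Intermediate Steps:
$f{\left(y \right)} = -12$ ($f{\left(y \right)} = \left(2 - 4\right) 6 = \left(-2\right) 6 = -12$)
$f{\left(10 \right)} 130 - 149 = \left(-12\right) 130 - 149 = -1560 - 149 = -1709$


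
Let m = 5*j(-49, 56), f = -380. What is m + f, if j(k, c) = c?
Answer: -100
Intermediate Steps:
m = 280 (m = 5*56 = 280)
m + f = 280 - 380 = -100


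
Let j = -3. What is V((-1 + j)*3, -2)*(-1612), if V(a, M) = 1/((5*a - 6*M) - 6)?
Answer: 806/27 ≈ 29.852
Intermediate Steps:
V(a, M) = 1/(-6 - 6*M + 5*a) (V(a, M) = 1/((-6*M + 5*a) - 6) = 1/(-6 - 6*M + 5*a))
V((-1 + j)*3, -2)*(-1612) = -1612/(-6 - 6*(-2) + 5*((-1 - 3)*3)) = -1612/(-6 + 12 + 5*(-4*3)) = -1612/(-6 + 12 + 5*(-12)) = -1612/(-6 + 12 - 60) = -1612/(-54) = -1/54*(-1612) = 806/27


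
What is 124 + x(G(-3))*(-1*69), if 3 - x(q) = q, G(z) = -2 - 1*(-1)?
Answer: -152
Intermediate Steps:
G(z) = -1 (G(z) = -2 + 1 = -1)
x(q) = 3 - q
124 + x(G(-3))*(-1*69) = 124 + (3 - 1*(-1))*(-1*69) = 124 + (3 + 1)*(-69) = 124 + 4*(-69) = 124 - 276 = -152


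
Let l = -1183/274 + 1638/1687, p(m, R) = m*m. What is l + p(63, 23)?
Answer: 261867959/66034 ≈ 3965.7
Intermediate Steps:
p(m, R) = m**2
l = -220987/66034 (l = -1183*1/274 + 1638*(1/1687) = -1183/274 + 234/241 = -220987/66034 ≈ -3.3466)
l + p(63, 23) = -220987/66034 + 63**2 = -220987/66034 + 3969 = 261867959/66034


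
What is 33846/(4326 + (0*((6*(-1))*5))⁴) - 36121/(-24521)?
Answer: 23480886/2525663 ≈ 9.2969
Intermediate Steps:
33846/(4326 + (0*((6*(-1))*5))⁴) - 36121/(-24521) = 33846/(4326 + (0*(-6*5))⁴) - 36121*(-1/24521) = 33846/(4326 + (0*(-30))⁴) + 36121/24521 = 33846/(4326 + 0⁴) + 36121/24521 = 33846/(4326 + 0) + 36121/24521 = 33846/4326 + 36121/24521 = 33846*(1/4326) + 36121/24521 = 5641/721 + 36121/24521 = 23480886/2525663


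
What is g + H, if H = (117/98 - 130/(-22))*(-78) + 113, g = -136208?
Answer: -73653828/539 ≈ -1.3665e+5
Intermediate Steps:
H = -237716/539 (H = (117*(1/98) - 130*(-1/22))*(-78) + 113 = (117/98 + 65/11)*(-78) + 113 = (7657/1078)*(-78) + 113 = -298623/539 + 113 = -237716/539 ≈ -441.03)
g + H = -136208 - 237716/539 = -73653828/539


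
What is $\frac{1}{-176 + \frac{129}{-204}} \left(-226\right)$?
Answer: $\frac{15368}{12011} \approx 1.2795$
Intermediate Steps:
$\frac{1}{-176 + \frac{129}{-204}} \left(-226\right) = \frac{1}{-176 + 129 \left(- \frac{1}{204}\right)} \left(-226\right) = \frac{1}{-176 - \frac{43}{68}} \left(-226\right) = \frac{1}{- \frac{12011}{68}} \left(-226\right) = \left(- \frac{68}{12011}\right) \left(-226\right) = \frac{15368}{12011}$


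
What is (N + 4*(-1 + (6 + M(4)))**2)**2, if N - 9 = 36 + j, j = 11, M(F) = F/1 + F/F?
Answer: 207936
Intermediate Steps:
M(F) = 1 + F (M(F) = F*1 + 1 = F + 1 = 1 + F)
N = 56 (N = 9 + (36 + 11) = 9 + 47 = 56)
(N + 4*(-1 + (6 + M(4)))**2)**2 = (56 + 4*(-1 + (6 + (1 + 4)))**2)**2 = (56 + 4*(-1 + (6 + 5))**2)**2 = (56 + 4*(-1 + 11)**2)**2 = (56 + 4*10**2)**2 = (56 + 4*100)**2 = (56 + 400)**2 = 456**2 = 207936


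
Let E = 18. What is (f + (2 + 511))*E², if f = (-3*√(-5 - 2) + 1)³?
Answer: 105300 + 58320*I*√7 ≈ 1.053e+5 + 1.543e+5*I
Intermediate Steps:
f = (1 - 3*I*√7)³ (f = (-3*I*√7 + 1)³ = (1 - 3*I*√7)³ ≈ -188.0 + 476.24*I)
(f + (2 + 511))*E² = ((-188 + 180*I*√7) + (2 + 511))*18² = ((-188 + 180*I*√7) + 513)*324 = (325 + 180*I*√7)*324 = 105300 + 58320*I*√7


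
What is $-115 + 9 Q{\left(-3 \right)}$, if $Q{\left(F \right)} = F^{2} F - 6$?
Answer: $-412$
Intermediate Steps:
$Q{\left(F \right)} = -6 + F^{3}$ ($Q{\left(F \right)} = F^{3} - 6 = -6 + F^{3}$)
$-115 + 9 Q{\left(-3 \right)} = -115 + 9 \left(-6 + \left(-3\right)^{3}\right) = -115 + 9 \left(-6 - 27\right) = -115 + 9 \left(-33\right) = -115 - 297 = -412$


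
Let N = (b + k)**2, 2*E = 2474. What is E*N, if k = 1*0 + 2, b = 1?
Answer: 11133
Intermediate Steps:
E = 1237 (E = (1/2)*2474 = 1237)
k = 2 (k = 0 + 2 = 2)
N = 9 (N = (1 + 2)**2 = 3**2 = 9)
E*N = 1237*9 = 11133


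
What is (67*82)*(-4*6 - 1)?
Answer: -137350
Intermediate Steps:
(67*82)*(-4*6 - 1) = 5494*(-24 - 1) = 5494*(-25) = -137350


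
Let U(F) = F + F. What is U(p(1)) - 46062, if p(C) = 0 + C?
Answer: -46060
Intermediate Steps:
p(C) = C
U(F) = 2*F
U(p(1)) - 46062 = 2*1 - 46062 = 2 - 46062 = -46060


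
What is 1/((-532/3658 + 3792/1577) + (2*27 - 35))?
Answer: 2884333/61318413 ≈ 0.047039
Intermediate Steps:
1/((-532/3658 + 3792/1577) + (2*27 - 35)) = 1/((-532*1/3658 + 3792*(1/1577)) + (54 - 35)) = 1/((-266/1829 + 3792/1577) + 19) = 1/(6516086/2884333 + 19) = 1/(61318413/2884333) = 2884333/61318413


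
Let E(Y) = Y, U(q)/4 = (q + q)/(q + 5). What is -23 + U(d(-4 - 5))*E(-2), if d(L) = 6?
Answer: -349/11 ≈ -31.727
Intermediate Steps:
U(q) = 8*q/(5 + q) (U(q) = 4*((q + q)/(q + 5)) = 4*((2*q)/(5 + q)) = 4*(2*q/(5 + q)) = 8*q/(5 + q))
-23 + U(d(-4 - 5))*E(-2) = -23 + (8*6/(5 + 6))*(-2) = -23 + (8*6/11)*(-2) = -23 + (8*6*(1/11))*(-2) = -23 + (48/11)*(-2) = -23 - 96/11 = -349/11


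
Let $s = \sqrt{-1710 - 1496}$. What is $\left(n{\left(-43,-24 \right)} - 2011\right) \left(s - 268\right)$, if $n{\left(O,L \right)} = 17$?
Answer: $534392 - 1994 i \sqrt{3206} \approx 5.3439 \cdot 10^{5} - 1.129 \cdot 10^{5} i$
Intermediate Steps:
$s = i \sqrt{3206}$ ($s = \sqrt{-3206} = i \sqrt{3206} \approx 56.622 i$)
$\left(n{\left(-43,-24 \right)} - 2011\right) \left(s - 268\right) = \left(17 - 2011\right) \left(i \sqrt{3206} - 268\right) = - 1994 \left(-268 + i \sqrt{3206}\right) = 534392 - 1994 i \sqrt{3206}$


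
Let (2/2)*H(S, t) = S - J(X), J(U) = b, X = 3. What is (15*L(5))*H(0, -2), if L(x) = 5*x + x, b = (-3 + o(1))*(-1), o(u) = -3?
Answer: -2700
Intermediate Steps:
b = 6 (b = (-3 - 3)*(-1) = -6*(-1) = 6)
J(U) = 6
L(x) = 6*x
H(S, t) = -6 + S (H(S, t) = S - 1*6 = S - 6 = -6 + S)
(15*L(5))*H(0, -2) = (15*(6*5))*(-6 + 0) = (15*30)*(-6) = 450*(-6) = -2700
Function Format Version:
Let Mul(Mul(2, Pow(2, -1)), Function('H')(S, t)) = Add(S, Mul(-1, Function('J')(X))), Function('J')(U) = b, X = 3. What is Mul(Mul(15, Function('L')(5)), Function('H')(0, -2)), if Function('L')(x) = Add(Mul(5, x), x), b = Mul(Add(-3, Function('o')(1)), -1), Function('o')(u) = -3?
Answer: -2700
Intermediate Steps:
b = 6 (b = Mul(Add(-3, -3), -1) = Mul(-6, -1) = 6)
Function('J')(U) = 6
Function('L')(x) = Mul(6, x)
Function('H')(S, t) = Add(-6, S) (Function('H')(S, t) = Add(S, Mul(-1, 6)) = Add(S, -6) = Add(-6, S))
Mul(Mul(15, Function('L')(5)), Function('H')(0, -2)) = Mul(Mul(15, Mul(6, 5)), Add(-6, 0)) = Mul(Mul(15, 30), -6) = Mul(450, -6) = -2700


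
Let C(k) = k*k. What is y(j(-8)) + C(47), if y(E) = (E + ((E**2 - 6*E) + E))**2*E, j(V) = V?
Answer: -71519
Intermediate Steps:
C(k) = k**2
y(E) = E*(E**2 - 4*E)**2 (y(E) = (E + (E**2 - 5*E))**2*E = (E**2 - 4*E)**2*E = E*(E**2 - 4*E)**2)
y(j(-8)) + C(47) = (-8)**3*(-4 - 8)**2 + 47**2 = -512*(-12)**2 + 2209 = -512*144 + 2209 = -73728 + 2209 = -71519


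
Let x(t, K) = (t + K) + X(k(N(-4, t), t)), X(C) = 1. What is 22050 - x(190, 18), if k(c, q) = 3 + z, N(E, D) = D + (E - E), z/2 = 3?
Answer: 21841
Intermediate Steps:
z = 6 (z = 2*3 = 6)
N(E, D) = D (N(E, D) = D + 0 = D)
k(c, q) = 9 (k(c, q) = 3 + 6 = 9)
x(t, K) = 1 + K + t (x(t, K) = (t + K) + 1 = (K + t) + 1 = 1 + K + t)
22050 - x(190, 18) = 22050 - (1 + 18 + 190) = 22050 - 1*209 = 22050 - 209 = 21841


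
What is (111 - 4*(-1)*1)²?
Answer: 13225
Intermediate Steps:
(111 - 4*(-1)*1)² = (111 + 4*1)² = (111 + 4)² = 115² = 13225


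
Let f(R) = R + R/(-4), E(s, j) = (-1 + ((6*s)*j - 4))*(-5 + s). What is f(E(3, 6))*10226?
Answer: -1579917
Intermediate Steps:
E(s, j) = (-5 + s)*(-5 + 6*j*s) (E(s, j) = (-1 + (6*j*s - 4))*(-5 + s) = (-1 + (-4 + 6*j*s))*(-5 + s) = (-5 + 6*j*s)*(-5 + s) = (-5 + s)*(-5 + 6*j*s))
f(R) = 3*R/4 (f(R) = R + R*(-1/4) = R - R/4 = 3*R/4)
f(E(3, 6))*10226 = (3*(25 - 5*3 - 30*6*3 + 6*6*3**2)/4)*10226 = (3*(25 - 15 - 540 + 6*6*9)/4)*10226 = (3*(25 - 15 - 540 + 324)/4)*10226 = ((3/4)*(-206))*10226 = -309/2*10226 = -1579917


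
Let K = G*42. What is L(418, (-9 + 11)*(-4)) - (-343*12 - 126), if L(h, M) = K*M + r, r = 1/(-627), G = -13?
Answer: 5398469/627 ≈ 8610.0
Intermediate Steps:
K = -546 (K = -13*42 = -546)
r = -1/627 ≈ -0.0015949
L(h, M) = -1/627 - 546*M (L(h, M) = -546*M - 1/627 = -1/627 - 546*M)
L(418, (-9 + 11)*(-4)) - (-343*12 - 126) = (-1/627 - 546*(-9 + 11)*(-4)) - (-343*12 - 126) = (-1/627 - 1092*(-4)) - (-4116 - 126) = (-1/627 - 546*(-8)) - 1*(-4242) = (-1/627 + 4368) + 4242 = 2738735/627 + 4242 = 5398469/627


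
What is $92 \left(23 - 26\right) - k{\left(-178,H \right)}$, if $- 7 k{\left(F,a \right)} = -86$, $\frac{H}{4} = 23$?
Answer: $- \frac{2018}{7} \approx -288.29$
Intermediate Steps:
$H = 92$ ($H = 4 \cdot 23 = 92$)
$k{\left(F,a \right)} = \frac{86}{7}$ ($k{\left(F,a \right)} = \left(- \frac{1}{7}\right) \left(-86\right) = \frac{86}{7}$)
$92 \left(23 - 26\right) - k{\left(-178,H \right)} = 92 \left(23 - 26\right) - \frac{86}{7} = 92 \left(-3\right) - \frac{86}{7} = -276 - \frac{86}{7} = - \frac{2018}{7}$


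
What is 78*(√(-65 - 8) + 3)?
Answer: 234 + 78*I*√73 ≈ 234.0 + 666.43*I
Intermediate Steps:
78*(√(-65 - 8) + 3) = 78*(√(-73) + 3) = 78*(I*√73 + 3) = 78*(3 + I*√73) = 234 + 78*I*√73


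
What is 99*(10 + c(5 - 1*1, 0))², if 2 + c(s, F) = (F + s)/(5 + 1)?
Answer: 7436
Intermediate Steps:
c(s, F) = -2 + F/6 + s/6 (c(s, F) = -2 + (F + s)/(5 + 1) = -2 + (F + s)/6 = -2 + (F + s)*(⅙) = -2 + (F/6 + s/6) = -2 + F/6 + s/6)
99*(10 + c(5 - 1*1, 0))² = 99*(10 + (-2 + (⅙)*0 + (5 - 1*1)/6))² = 99*(10 + (-2 + 0 + (5 - 1)/6))² = 99*(10 + (-2 + 0 + (⅙)*4))² = 99*(10 + (-2 + 0 + ⅔))² = 99*(10 - 4/3)² = 99*(26/3)² = 99*(676/9) = 7436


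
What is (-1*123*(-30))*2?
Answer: 7380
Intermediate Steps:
(-1*123*(-30))*2 = -123*(-30)*2 = 3690*2 = 7380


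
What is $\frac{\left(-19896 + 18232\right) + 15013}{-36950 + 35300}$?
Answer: $- \frac{13349}{1650} \approx -8.0903$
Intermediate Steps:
$\frac{\left(-19896 + 18232\right) + 15013}{-36950 + 35300} = \frac{-1664 + 15013}{-1650} = 13349 \left(- \frac{1}{1650}\right) = - \frac{13349}{1650}$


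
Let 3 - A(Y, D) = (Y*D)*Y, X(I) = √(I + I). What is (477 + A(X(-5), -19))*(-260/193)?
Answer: -75400/193 ≈ -390.67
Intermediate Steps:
X(I) = √2*√I (X(I) = √(2*I) = √2*√I)
A(Y, D) = 3 - D*Y² (A(Y, D) = 3 - Y*D*Y = 3 - D*Y*Y = 3 - D*Y²)
(477 + A(X(-5), -19))*(-260/193) = (477 + (3 - 1*(-19)*(√2*√(-5))²))*(-260/193) = (477 + (3 - 1*(-19)*(√2*(I*√5))²))*(-260*1/193) = (477 + (3 - 1*(-19)*(I*√10)²))*(-260/193) = (477 + (3 - 1*(-19)*(-10)))*(-260/193) = (477 + (3 - 190))*(-260/193) = (477 - 187)*(-260/193) = 290*(-260/193) = -75400/193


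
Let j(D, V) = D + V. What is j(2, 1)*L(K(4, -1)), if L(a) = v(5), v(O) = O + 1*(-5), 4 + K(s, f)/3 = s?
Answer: 0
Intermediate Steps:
K(s, f) = -12 + 3*s
v(O) = -5 + O (v(O) = O - 5 = -5 + O)
L(a) = 0 (L(a) = -5 + 5 = 0)
j(2, 1)*L(K(4, -1)) = (2 + 1)*0 = 3*0 = 0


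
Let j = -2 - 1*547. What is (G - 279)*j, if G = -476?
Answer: 414495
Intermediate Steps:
j = -549 (j = -2 - 547 = -549)
(G - 279)*j = (-476 - 279)*(-549) = -755*(-549) = 414495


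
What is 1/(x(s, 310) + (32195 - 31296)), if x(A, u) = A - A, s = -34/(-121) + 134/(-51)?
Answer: 1/899 ≈ 0.0011123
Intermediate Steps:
s = -14480/6171 (s = -34*(-1/121) + 134*(-1/51) = 34/121 - 134/51 = -14480/6171 ≈ -2.3465)
x(A, u) = 0
1/(x(s, 310) + (32195 - 31296)) = 1/(0 + (32195 - 31296)) = 1/(0 + 899) = 1/899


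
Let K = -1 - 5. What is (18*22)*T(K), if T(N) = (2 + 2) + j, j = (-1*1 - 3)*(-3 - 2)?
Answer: 9504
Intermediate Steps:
j = 20 (j = (-1 - 3)*(-5) = -4*(-5) = 20)
K = -6
T(N) = 24 (T(N) = (2 + 2) + 20 = 4 + 20 = 24)
(18*22)*T(K) = (18*22)*24 = 396*24 = 9504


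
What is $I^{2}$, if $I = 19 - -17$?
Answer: $1296$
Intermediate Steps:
$I = 36$ ($I = 19 + 17 = 36$)
$I^{2} = 36^{2} = 1296$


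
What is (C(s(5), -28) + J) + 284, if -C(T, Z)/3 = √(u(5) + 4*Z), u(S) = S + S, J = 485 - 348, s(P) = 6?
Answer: 421 - 3*I*√102 ≈ 421.0 - 30.299*I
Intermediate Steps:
J = 137
u(S) = 2*S
C(T, Z) = -3*√(10 + 4*Z) (C(T, Z) = -3*√(2*5 + 4*Z) = -3*√(10 + 4*Z))
(C(s(5), -28) + J) + 284 = (-3*√(10 + 4*(-28)) + 137) + 284 = (-3*√(10 - 112) + 137) + 284 = (-3*I*√102 + 137) + 284 = (137 - 3*I*√102) + 284 = 421 - 3*I*√102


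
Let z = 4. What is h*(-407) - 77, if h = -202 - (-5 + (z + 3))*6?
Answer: 87021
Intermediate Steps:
h = -214 (h = -202 - (-5 + (4 + 3))*6 = -202 - (-5 + 7)*6 = -202 - 2*6 = -202 - 1*12 = -202 - 12 = -214)
h*(-407) - 77 = -214*(-407) - 77 = 87098 - 77 = 87021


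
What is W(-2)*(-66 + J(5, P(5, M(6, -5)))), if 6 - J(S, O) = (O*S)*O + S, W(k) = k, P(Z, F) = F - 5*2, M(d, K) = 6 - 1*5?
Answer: 940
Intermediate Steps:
M(d, K) = 1 (M(d, K) = 6 - 5 = 1)
P(Z, F) = -10 + F (P(Z, F) = F - 10 = -10 + F)
J(S, O) = 6 - S - S*O² (J(S, O) = 6 - ((O*S)*O + S) = 6 - (S*O² + S) = 6 - (S + S*O²) = 6 + (-S - S*O²) = 6 - S - S*O²)
W(-2)*(-66 + J(5, P(5, M(6, -5)))) = -2*(-66 + (6 - 1*5 - 1*5*(-10 + 1)²)) = -2*(-66 + (6 - 5 - 1*5*(-9)²)) = -2*(-66 + (6 - 5 - 1*5*81)) = -2*(-66 + (6 - 5 - 405)) = -2*(-66 - 404) = -2*(-470) = 940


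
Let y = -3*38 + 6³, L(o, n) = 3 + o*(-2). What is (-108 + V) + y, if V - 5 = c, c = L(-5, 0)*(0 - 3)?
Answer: -40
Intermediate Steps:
L(o, n) = 3 - 2*o
y = 102 (y = -114 + 216 = 102)
c = -39 (c = (3 - 2*(-5))*(0 - 3) = (3 + 10)*(-3) = 13*(-3) = -39)
V = -34 (V = 5 - 39 = -34)
(-108 + V) + y = (-108 - 34) + 102 = -142 + 102 = -40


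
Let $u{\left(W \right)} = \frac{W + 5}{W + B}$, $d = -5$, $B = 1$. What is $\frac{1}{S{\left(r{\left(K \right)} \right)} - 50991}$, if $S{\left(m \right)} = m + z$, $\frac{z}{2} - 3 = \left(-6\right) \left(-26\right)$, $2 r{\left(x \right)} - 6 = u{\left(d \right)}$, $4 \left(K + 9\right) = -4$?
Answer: $- \frac{1}{50670} \approx -1.9736 \cdot 10^{-5}$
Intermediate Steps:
$u{\left(W \right)} = \frac{5 + W}{1 + W}$ ($u{\left(W \right)} = \frac{W + 5}{W + 1} = \frac{5 + W}{1 + W}$)
$K = -10$ ($K = -9 + \frac{1}{4} \left(-4\right) = -9 - 1 = -10$)
$r{\left(x \right)} = 3$ ($r{\left(x \right)} = 3 + \frac{\frac{1}{1 - 5} \left(5 - 5\right)}{2} = 3 + \frac{\frac{1}{-4} \cdot 0}{2} = 3 + \frac{\left(- \frac{1}{4}\right) 0}{2} = 3 + \frac{1}{2} \cdot 0 = 3 + 0 = 3$)
$z = 318$ ($z = 6 + 2 \left(\left(-6\right) \left(-26\right)\right) = 6 + 2 \cdot 156 = 6 + 312 = 318$)
$S{\left(m \right)} = 318 + m$ ($S{\left(m \right)} = m + 318 = 318 + m$)
$\frac{1}{S{\left(r{\left(K \right)} \right)} - 50991} = \frac{1}{\left(318 + 3\right) - 50991} = \frac{1}{321 - 50991} = \frac{1}{-50670} = - \frac{1}{50670}$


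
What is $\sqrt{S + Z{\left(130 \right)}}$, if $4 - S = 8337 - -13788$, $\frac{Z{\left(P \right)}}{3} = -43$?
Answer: $5 i \sqrt{890} \approx 149.16 i$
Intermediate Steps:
$Z{\left(P \right)} = -129$ ($Z{\left(P \right)} = 3 \left(-43\right) = -129$)
$S = -22121$ ($S = 4 - \left(8337 - -13788\right) = 4 - \left(8337 + 13788\right) = 4 - 22125 = -22121$)
$\sqrt{S + Z{\left(130 \right)}} = \sqrt{-22121 - 129} = \sqrt{-22250} = 5 i \sqrt{890}$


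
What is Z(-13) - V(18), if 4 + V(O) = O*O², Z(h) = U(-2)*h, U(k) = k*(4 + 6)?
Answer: -5568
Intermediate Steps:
U(k) = 10*k (U(k) = k*10 = 10*k)
Z(h) = -20*h (Z(h) = (10*(-2))*h = -20*h)
V(O) = -4 + O³ (V(O) = -4 + O*O² = -4 + O³)
Z(-13) - V(18) = -20*(-13) - (-4 + 18³) = 260 - (-4 + 5832) = 260 - 1*5828 = 260 - 5828 = -5568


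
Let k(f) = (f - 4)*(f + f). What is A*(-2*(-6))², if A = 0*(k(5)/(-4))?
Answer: 0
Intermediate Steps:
k(f) = 2*f*(-4 + f) (k(f) = (-4 + f)*(2*f) = 2*f*(-4 + f))
A = 0 (A = 0*((2*5*(-4 + 5))/(-4)) = 0*((2*5*1)*(-¼)) = 0*(10*(-¼)) = 0*(-5/2) = 0)
A*(-2*(-6))² = 0*(-2*(-6))² = 0*12² = 0*144 = 0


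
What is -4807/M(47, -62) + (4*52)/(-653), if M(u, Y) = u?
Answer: -3148747/30691 ≈ -102.60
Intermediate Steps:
-4807/M(47, -62) + (4*52)/(-653) = -4807/47 + (4*52)/(-653) = -4807*1/47 + 208*(-1/653) = -4807/47 - 208/653 = -3148747/30691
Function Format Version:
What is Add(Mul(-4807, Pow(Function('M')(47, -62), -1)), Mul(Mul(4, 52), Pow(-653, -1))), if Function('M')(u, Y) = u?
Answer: Rational(-3148747, 30691) ≈ -102.60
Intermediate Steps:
Add(Mul(-4807, Pow(Function('M')(47, -62), -1)), Mul(Mul(4, 52), Pow(-653, -1))) = Add(Mul(-4807, Pow(47, -1)), Mul(Mul(4, 52), Pow(-653, -1))) = Add(Mul(-4807, Rational(1, 47)), Mul(208, Rational(-1, 653))) = Add(Rational(-4807, 47), Rational(-208, 653)) = Rational(-3148747, 30691)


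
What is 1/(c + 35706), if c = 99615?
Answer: 1/135321 ≈ 7.3898e-6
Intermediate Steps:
1/(c + 35706) = 1/(99615 + 35706) = 1/135321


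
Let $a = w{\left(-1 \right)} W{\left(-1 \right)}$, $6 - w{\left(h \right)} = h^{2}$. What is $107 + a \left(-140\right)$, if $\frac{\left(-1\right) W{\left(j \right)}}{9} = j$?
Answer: $-6193$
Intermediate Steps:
$W{\left(j \right)} = - 9 j$
$w{\left(h \right)} = 6 - h^{2}$
$a = 45$ ($a = \left(6 - \left(-1\right)^{2}\right) \left(\left(-9\right) \left(-1\right)\right) = \left(6 - 1\right) 9 = 5 \cdot 9 = 45$)
$107 + a \left(-140\right) = 107 + 45 \left(-140\right) = 107 - 6300 = -6193$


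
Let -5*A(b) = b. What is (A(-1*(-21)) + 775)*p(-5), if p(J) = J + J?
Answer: -7708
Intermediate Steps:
p(J) = 2*J
A(b) = -b/5
(A(-1*(-21)) + 775)*p(-5) = (-(-1)*(-21)/5 + 775)*(2*(-5)) = (-⅕*21 + 775)*(-10) = (-21/5 + 775)*(-10) = (3854/5)*(-10) = -7708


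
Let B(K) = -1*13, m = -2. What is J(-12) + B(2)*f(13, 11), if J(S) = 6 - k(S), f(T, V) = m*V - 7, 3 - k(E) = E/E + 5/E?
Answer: 4567/12 ≈ 380.58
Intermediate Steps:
k(E) = 2 - 5/E (k(E) = 3 - (E/E + 5/E) = 3 - (1 + 5/E) = 3 + (-1 - 5/E) = 2 - 5/E)
f(T, V) = -7 - 2*V (f(T, V) = -2*V - 7 = -7 - 2*V)
B(K) = -13
J(S) = 4 + 5/S (J(S) = 6 - (2 - 5/S) = 6 + (-2 + 5/S) = 4 + 5/S)
J(-12) + B(2)*f(13, 11) = (4 + 5/(-12)) - 13*(-7 - 2*11) = (4 + 5*(-1/12)) - 13*(-7 - 22) = (4 - 5/12) - 13*(-29) = 43/12 + 377 = 4567/12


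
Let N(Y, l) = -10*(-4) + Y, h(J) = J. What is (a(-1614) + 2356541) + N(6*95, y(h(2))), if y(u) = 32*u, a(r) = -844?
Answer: 2356307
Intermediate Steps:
N(Y, l) = 40 + Y
(a(-1614) + 2356541) + N(6*95, y(h(2))) = (-844 + 2356541) + (40 + 6*95) = 2355697 + (40 + 570) = 2355697 + 610 = 2356307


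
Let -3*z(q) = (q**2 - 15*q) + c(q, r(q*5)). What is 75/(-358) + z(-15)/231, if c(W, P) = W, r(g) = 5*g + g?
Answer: -69235/82698 ≈ -0.83720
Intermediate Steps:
r(g) = 6*g
z(q) = -q**2/3 + 14*q/3 (z(q) = -((q**2 - 15*q) + q)/3 = -(q**2 - 14*q)/3 = -q**2/3 + 14*q/3)
75/(-358) + z(-15)/231 = 75/(-358) + ((1/3)*(-15)*(14 - 1*(-15)))/231 = 75*(-1/358) + ((1/3)*(-15)*(14 + 15))*(1/231) = -75/358 + ((1/3)*(-15)*29)*(1/231) = -75/358 - 145*1/231 = -75/358 - 145/231 = -69235/82698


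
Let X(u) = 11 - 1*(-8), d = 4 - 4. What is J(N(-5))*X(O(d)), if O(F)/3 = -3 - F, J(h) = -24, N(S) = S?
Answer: -456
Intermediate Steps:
d = 0
O(F) = -9 - 3*F (O(F) = 3*(-3 - F) = -9 - 3*F)
X(u) = 19 (X(u) = 11 + 8 = 19)
J(N(-5))*X(O(d)) = -24*19 = -456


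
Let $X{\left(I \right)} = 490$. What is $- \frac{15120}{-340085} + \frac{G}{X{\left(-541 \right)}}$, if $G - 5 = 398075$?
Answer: $\frac{2707768912}{3332833} \approx 812.45$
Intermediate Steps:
$G = 398080$ ($G = 5 + 398075 = 398080$)
$- \frac{15120}{-340085} + \frac{G}{X{\left(-541 \right)}} = - \frac{15120}{-340085} + \frac{398080}{490} = \left(-15120\right) \left(- \frac{1}{340085}\right) + 398080 \cdot \frac{1}{490} = \frac{3024}{68017} + \frac{39808}{49} = \frac{2707768912}{3332833}$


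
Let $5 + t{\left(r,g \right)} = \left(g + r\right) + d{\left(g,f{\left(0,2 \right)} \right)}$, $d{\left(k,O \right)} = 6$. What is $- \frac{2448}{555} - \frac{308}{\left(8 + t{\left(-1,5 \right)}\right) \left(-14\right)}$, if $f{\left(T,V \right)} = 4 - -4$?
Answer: $- \frac{6538}{2405} \approx -2.7185$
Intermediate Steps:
$f{\left(T,V \right)} = 8$ ($f{\left(T,V \right)} = 4 + 4 = 8$)
$t{\left(r,g \right)} = 1 + g + r$ ($t{\left(r,g \right)} = -5 + \left(\left(g + r\right) + 6\right) = -5 + \left(6 + g + r\right) = 1 + g + r$)
$- \frac{2448}{555} - \frac{308}{\left(8 + t{\left(-1,5 \right)}\right) \left(-14\right)} = - \frac{2448}{555} - \frac{308}{\left(8 + \left(1 + 5 - 1\right)\right) \left(-14\right)} = \left(-2448\right) \frac{1}{555} - \frac{308}{\left(8 + 5\right) \left(-14\right)} = - \frac{816}{185} - \frac{308}{13 \left(-14\right)} = - \frac{816}{185} - \frac{308}{-182} = - \frac{816}{185} - - \frac{22}{13} = - \frac{816}{185} + \frac{22}{13} = - \frac{6538}{2405}$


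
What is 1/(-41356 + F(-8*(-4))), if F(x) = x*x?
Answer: -1/40332 ≈ -2.4794e-5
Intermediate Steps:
F(x) = x**2
1/(-41356 + F(-8*(-4))) = 1/(-41356 + (-8*(-4))**2) = 1/(-41356 + 32**2) = 1/(-41356 + 1024) = 1/(-40332) = -1/40332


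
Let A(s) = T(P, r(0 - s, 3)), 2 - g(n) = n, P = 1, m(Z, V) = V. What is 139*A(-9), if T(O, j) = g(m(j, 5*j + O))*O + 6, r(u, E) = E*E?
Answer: -5282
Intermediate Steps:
g(n) = 2 - n
r(u, E) = E**2
T(O, j) = 6 + O*(2 - O - 5*j) (T(O, j) = (2 - (5*j + O))*O + 6 = (2 - (O + 5*j))*O + 6 = (2 + (-O - 5*j))*O + 6 = (2 - O - 5*j)*O + 6 = O*(2 - O - 5*j) + 6 = 6 + O*(2 - O - 5*j))
A(s) = -38 (A(s) = 6 - 1*1*(-2 + 1 + 5*3**2) = 6 - 1*1*(-2 + 1 + 5*9) = 6 - 1*1*(-2 + 1 + 45) = 6 - 1*1*44 = 6 - 44 = -38)
139*A(-9) = 139*(-38) = -5282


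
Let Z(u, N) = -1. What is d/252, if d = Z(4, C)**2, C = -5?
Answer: 1/252 ≈ 0.0039683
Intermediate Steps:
d = 1 (d = (-1)**2 = 1)
d/252 = 1/252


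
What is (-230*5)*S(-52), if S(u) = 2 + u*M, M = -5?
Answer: -301300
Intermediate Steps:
S(u) = 2 - 5*u (S(u) = 2 + u*(-5) = 2 - 5*u)
(-230*5)*S(-52) = (-230*5)*(2 - 5*(-52)) = -1150*(2 + 260) = -1150*262 = -301300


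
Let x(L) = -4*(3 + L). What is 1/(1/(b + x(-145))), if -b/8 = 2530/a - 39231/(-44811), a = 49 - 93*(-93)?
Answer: 12097239320/21653671 ≈ 558.67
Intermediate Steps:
a = 8698 (a = 49 + 8649 = 8698)
x(L) = -12 - 4*L
b = -202045808/21653671 (b = -8*(2530/8698 - 39231/(-44811)) = -8*(2530*(1/8698) - 39231*(-1/44811)) = -8*(1265/4349 + 4359/4979) = -8*25255726/21653671 = -202045808/21653671 ≈ -9.3308)
1/(1/(b + x(-145))) = 1/(1/(-202045808/21653671 + (-12 - 4*(-145)))) = 1/(1/(-202045808/21653671 + (-12 + 580))) = 1/(1/(-202045808/21653671 + 568)) = 1/(1/(12097239320/21653671)) = 1/(21653671/12097239320) = 12097239320/21653671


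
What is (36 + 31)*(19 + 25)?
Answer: 2948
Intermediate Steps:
(36 + 31)*(19 + 25) = 67*44 = 2948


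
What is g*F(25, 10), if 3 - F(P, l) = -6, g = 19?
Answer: 171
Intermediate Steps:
F(P, l) = 9 (F(P, l) = 3 - 1*(-6) = 3 + 6 = 9)
g*F(25, 10) = 19*9 = 171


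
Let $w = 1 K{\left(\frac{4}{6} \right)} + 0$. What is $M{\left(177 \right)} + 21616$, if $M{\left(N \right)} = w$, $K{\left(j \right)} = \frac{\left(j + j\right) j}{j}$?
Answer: $\frac{64852}{3} \approx 21617.0$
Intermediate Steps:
$K{\left(j \right)} = 2 j$ ($K{\left(j \right)} = \frac{2 j j}{j} = \frac{2 j^{2}}{j} = 2 j$)
$w = \frac{4}{3}$ ($w = 1 \cdot 2 \cdot \frac{4}{6} + 0 = 1 \cdot 2 \cdot 4 \cdot \frac{1}{6} + 0 = 1 \cdot 2 \cdot \frac{2}{3} + 0 = 1 \cdot \frac{4}{3} + 0 = \frac{4}{3} + 0 = \frac{4}{3} \approx 1.3333$)
$M{\left(N \right)} = \frac{4}{3}$
$M{\left(177 \right)} + 21616 = \frac{4}{3} + 21616 = \frac{64852}{3}$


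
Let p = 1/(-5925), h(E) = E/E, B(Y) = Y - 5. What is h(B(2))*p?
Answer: -1/5925 ≈ -0.00016878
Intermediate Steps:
B(Y) = -5 + Y
h(E) = 1
p = -1/5925 ≈ -0.00016878
h(B(2))*p = 1*(-1/5925) = -1/5925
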